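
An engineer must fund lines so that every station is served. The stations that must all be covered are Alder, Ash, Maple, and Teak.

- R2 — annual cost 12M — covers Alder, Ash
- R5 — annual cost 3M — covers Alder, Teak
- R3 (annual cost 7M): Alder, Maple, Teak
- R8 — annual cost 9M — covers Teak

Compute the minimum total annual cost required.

The greedy cost-per-new-station heuristic would pick R5, R3, and R2 for 22, but a cheaper cover exists.
Choose R2 and R3: together they cover Alder, Ash, Maple, Teak — every station.
Total annual cost: 12 + 7 = 19.
No cover costs less than 19.

19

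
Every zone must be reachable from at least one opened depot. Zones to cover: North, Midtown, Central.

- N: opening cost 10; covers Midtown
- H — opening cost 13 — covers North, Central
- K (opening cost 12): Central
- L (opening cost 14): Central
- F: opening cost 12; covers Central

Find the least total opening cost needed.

Choose N and H: together they cover North, Midtown, Central — every zone.
Total opening cost: 10 + 13 = 23.

23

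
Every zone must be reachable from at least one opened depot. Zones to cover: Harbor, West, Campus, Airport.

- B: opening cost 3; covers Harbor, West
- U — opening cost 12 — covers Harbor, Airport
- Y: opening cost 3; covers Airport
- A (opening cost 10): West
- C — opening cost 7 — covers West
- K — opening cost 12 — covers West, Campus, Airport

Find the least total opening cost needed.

15

This is a weighted set-cover instance.
The greedy cost-per-new-zone heuristic would pick B, Y, and K for 18, but a cheaper cover exists.
Choose B and K: together they cover Harbor, West, Campus, Airport — every zone.
Total opening cost: 3 + 12 = 15.
No cover costs less than 15.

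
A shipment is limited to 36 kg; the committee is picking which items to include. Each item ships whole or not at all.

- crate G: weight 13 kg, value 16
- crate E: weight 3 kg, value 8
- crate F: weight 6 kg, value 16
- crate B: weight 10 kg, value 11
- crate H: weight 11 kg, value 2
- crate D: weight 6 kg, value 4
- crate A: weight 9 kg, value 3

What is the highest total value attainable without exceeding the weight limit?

51

Allowing fractional choices, the relaxed optimum would be about 53.7, but items are indivisible.
crate G + crate F + crate B + crate D: weight 13 + 6 + 10 + 6 = 35 ≤ 36, value 16 + 16 + 11 + 4 = 47.
crate G + crate E + crate F + crate B: weight 13 + 3 + 6 + 10 = 32 ≤ 36, value 16 + 8 + 16 + 11 = 51.
Best is crate G, crate E, crate F, and crate B with total value 51.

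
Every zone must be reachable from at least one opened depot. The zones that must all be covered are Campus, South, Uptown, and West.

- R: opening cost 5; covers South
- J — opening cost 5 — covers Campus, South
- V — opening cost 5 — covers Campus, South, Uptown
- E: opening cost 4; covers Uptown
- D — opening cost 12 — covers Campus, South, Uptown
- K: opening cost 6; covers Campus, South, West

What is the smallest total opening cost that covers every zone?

10

The greedy cost-per-new-zone heuristic would pick V and K for 11, but a cheaper cover exists.
Choose E and K: together they cover Campus, South, Uptown, West — every zone.
Total opening cost: 4 + 6 = 10.
No cover costs less than 10.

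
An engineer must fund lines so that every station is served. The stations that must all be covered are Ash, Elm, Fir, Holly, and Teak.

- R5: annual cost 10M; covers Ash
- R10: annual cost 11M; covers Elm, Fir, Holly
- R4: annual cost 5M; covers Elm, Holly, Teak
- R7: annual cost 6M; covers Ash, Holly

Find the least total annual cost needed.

22

Choose R10, R4, and R7: together they cover Ash, Elm, Fir, Holly, Teak — every station.
Total annual cost: 11 + 5 + 6 = 22.
No cover costs less than 22.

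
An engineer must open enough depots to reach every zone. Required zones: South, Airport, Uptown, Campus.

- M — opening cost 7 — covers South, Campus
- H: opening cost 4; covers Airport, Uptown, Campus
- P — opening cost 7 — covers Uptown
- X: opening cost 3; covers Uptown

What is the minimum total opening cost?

Choose M and H: together they cover South, Airport, Uptown, Campus — every zone.
Total opening cost: 7 + 4 = 11.

11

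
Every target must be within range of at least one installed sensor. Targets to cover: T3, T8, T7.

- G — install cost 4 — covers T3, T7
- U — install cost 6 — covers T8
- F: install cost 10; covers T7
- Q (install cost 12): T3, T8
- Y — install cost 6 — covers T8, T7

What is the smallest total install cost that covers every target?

10

This is an integer covering problem.
Choose G and U: together they cover T3, T8, T7 — every target.
Total install cost: 4 + 6 = 10.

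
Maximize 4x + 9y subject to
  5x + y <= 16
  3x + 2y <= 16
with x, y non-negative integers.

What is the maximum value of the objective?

72

(x,y)=(0,8): 5·0+1·8=8≤16, 3·0+2·8=16≤16, objective 72.
(x,y)=(0,7): 5·0+1·7=7≤16, 3·0+2·7=14≤16, objective 63.
No feasible integer point exceeds 72.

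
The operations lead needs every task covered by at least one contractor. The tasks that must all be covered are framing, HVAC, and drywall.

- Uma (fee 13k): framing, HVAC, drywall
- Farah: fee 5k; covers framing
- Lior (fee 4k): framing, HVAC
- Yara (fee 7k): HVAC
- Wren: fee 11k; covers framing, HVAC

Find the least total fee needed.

This is a weighted set-cover instance.
The greedy cost-per-new-task heuristic would pick Lior and Uma for 17, but a cheaper cover exists.
Uma alone covers framing, HVAC, drywall — every task.
Total fee: 13.
No cover costs less than 13.

13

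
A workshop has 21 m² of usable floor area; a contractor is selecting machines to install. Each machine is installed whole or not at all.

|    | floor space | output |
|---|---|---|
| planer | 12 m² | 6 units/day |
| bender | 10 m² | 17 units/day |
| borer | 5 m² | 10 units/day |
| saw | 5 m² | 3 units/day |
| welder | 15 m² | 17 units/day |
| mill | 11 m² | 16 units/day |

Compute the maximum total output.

Take bender and mill: floor space 10 + 11 = 21 ≤ 21, output 17 + 16 = 33.
No other feasible combination does better.

33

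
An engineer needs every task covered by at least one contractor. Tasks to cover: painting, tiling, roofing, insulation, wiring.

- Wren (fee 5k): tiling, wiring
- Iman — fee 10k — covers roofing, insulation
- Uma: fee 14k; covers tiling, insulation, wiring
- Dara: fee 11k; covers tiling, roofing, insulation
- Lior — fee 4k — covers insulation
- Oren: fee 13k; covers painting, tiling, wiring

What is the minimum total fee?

23

The greedy cost-per-new-task heuristic would pick Wren, Lior, Iman, and Oren for 32, but a cheaper cover exists.
Choose Iman and Oren: together they cover painting, tiling, roofing, insulation, wiring — every task.
Total fee: 10 + 13 = 23.
No cover costs less than 23.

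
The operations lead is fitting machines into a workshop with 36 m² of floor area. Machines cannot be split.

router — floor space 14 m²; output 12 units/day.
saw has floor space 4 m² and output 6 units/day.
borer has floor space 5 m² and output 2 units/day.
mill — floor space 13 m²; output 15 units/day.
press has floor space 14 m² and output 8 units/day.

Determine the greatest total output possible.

This is a 0-1 knapsack instance.
Take router, saw, borer, and mill: floor space 14 + 4 + 5 + 13 = 36 ≤ 36, output 12 + 6 + 2 + 15 = 35.
No other feasible combination does better.

35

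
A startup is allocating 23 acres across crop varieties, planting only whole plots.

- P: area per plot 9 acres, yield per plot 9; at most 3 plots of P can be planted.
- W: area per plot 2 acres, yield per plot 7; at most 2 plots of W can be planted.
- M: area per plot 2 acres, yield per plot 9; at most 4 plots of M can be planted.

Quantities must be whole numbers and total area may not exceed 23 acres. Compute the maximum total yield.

This is a bounded integer knapsack.
M has the best ratio (9/2); taking only M gives at most 4×9 = 36 (stopped by the supply cap of 4).
Mixing does better — 1×P, 2×W, and 4×M: area 21 ≤ 23, yield 1·9 + 2·7 + 4·9 = 59.

59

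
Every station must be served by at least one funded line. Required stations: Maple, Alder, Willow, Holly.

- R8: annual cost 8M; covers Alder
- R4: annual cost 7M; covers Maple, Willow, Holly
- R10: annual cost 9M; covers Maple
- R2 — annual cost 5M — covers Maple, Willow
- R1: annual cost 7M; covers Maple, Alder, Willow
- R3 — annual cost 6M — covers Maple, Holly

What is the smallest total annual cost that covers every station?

Choose R1 and R3: together they cover Maple, Alder, Willow, Holly — every station.
Total annual cost: 7 + 6 = 13.

13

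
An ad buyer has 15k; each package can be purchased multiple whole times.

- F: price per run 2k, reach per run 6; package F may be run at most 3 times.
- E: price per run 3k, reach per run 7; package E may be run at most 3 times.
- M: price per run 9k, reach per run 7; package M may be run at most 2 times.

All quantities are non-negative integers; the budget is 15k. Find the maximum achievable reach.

39

This is a bounded integer knapsack.
F has the best ratio (6/2); taking only F gives at most 3×6 = 18 (stopped by the supply cap of 3).
Mixing does better — 3×F and 3×E: price 15 ≤ 15, reach 3·6 + 3·7 = 39.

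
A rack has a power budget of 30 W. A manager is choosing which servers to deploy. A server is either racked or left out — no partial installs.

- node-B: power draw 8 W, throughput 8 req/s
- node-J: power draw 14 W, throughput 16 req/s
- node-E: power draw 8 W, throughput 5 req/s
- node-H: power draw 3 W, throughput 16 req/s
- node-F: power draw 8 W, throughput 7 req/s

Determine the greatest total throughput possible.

This is a 0-1 knapsack instance.
Allowing fractional choices, the relaxed optimum would be about 44.4, but servers are indivisible.
node-J + node-E + node-H: power draw 14 + 8 + 3 = 25 ≤ 30, throughput 16 + 5 + 16 = 37.
node-B + node-J + node-H: power draw 8 + 14 + 3 = 25 ≤ 30, throughput 8 + 16 + 16 = 40.
node-J + node-H + node-F: power draw 14 + 3 + 8 = 25 ≤ 30, throughput 16 + 16 + 7 = 39.
Best is node-B, node-J, and node-H with total throughput 40.

40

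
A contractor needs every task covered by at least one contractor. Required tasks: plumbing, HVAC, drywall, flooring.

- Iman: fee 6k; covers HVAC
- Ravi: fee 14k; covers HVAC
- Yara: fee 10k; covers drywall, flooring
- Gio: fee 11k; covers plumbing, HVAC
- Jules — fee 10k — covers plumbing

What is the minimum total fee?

This is a weighted set-cover instance.
Choose Yara and Gio: together they cover plumbing, HVAC, drywall, flooring — every task.
Total fee: 10 + 11 = 21.

21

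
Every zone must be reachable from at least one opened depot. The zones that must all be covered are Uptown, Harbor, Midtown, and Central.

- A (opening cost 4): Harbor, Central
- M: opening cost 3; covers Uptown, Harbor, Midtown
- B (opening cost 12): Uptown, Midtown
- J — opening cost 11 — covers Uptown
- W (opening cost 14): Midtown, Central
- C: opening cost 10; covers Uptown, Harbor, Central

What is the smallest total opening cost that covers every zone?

7

This is an integer covering problem.
Choose A and M: together they cover Uptown, Harbor, Midtown, Central — every zone.
Total opening cost: 4 + 3 = 7.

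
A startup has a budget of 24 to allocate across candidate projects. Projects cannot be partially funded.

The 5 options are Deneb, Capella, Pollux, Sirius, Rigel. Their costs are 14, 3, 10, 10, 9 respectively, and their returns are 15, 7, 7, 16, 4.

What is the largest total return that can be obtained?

This is a 0-1 knapsack instance.
Take Deneb and Sirius: cost 14 + 10 = 24 ≤ 24, return 15 + 16 = 31.
No other feasible combination does better.

31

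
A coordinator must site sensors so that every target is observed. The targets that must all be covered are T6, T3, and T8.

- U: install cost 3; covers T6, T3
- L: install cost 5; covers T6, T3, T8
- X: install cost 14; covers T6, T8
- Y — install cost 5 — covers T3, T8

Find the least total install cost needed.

This is a weighted set-cover instance.
The greedy cost-per-new-target heuristic would pick U and L for 8, but a cheaper cover exists.
L alone covers T6, T3, T8 — every target.
Total install cost: 5.
No cover costs less than 5.

5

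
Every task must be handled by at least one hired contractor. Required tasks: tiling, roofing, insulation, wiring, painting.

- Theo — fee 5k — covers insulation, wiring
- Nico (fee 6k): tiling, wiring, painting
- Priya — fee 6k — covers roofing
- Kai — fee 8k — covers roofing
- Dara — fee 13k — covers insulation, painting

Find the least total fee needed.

17

Choose Theo, Nico, and Priya: together they cover tiling, roofing, insulation, wiring, painting — every task.
Total fee: 5 + 6 + 6 = 17.
No cover costs less than 17.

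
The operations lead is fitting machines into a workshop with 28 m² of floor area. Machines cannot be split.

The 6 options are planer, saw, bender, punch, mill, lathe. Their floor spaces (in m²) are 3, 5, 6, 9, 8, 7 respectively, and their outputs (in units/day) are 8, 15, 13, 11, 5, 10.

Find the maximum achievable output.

This is an integer program with binary decision variables.
planer + saw + bender + punch: floor space 3 + 5 + 6 + 9 = 23 ≤ 28, output 8 + 15 + 13 + 11 = 47.
saw + bender + punch + lathe: floor space 5 + 6 + 9 + 7 = 27 ≤ 28, output 15 + 13 + 11 + 10 = 49.
planer + saw + bender + lathe: floor space 3 + 5 + 6 + 7 = 21 ≤ 28, output 8 + 15 + 13 + 10 = 46.
Best is saw, bender, punch, and lathe with total output 49.

49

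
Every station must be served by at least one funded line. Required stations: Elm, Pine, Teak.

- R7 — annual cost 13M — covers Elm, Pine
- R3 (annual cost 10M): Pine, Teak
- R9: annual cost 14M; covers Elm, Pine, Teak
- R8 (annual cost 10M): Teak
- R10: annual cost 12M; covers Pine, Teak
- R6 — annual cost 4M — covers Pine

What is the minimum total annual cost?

14

The greedy cost-per-new-station heuristic would pick R6 and R9 for 18, but a cheaper cover exists.
R9 alone covers Elm, Pine, Teak — every station.
Total annual cost: 14.
No cover costs less than 14.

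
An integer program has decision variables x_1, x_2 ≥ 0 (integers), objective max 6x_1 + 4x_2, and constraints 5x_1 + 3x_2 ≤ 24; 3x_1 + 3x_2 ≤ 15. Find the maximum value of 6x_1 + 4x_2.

28

The continuous relaxation peaks at (4.5, 0.5) with value 29.00; rounding to a feasible lattice point costs some objective.
(x_1,x_2)=(4,1): 5·4+3·1=23≤24, 3·4+3·1=15≤15, objective 28.
(x_1,x_2)=(3,2): 5·3+3·2=21≤24, 3·3+3·2=15≤15, objective 26.
(x_1,x_2)=(4,0): 5·4+3·0=20≤24, 3·4+3·0=12≤15, objective 24.
Maximum is 28 at (x_1,x_2)=(4,1).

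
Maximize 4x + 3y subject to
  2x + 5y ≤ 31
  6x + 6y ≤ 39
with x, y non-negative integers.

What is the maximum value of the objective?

(x,y)=(6,0): 2·6+5·0=12≤31, 6·6+6·0=36≤39, objective 24.
(x,y)=(5,1): 2·5+5·1=15≤31, 6·5+6·1=36≤39, objective 23.
(x,y)=(5,0): 2·5+5·0=10≤31, 6·5+6·0=30≤39, objective 20.
The best lattice point is (6,0), giving 24.

24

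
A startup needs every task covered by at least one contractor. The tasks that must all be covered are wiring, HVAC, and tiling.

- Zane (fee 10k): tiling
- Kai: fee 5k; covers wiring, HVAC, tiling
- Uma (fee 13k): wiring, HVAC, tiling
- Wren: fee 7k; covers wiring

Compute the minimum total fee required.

Kai alone covers wiring, HVAC, tiling — every task.
Total fee: 5.

5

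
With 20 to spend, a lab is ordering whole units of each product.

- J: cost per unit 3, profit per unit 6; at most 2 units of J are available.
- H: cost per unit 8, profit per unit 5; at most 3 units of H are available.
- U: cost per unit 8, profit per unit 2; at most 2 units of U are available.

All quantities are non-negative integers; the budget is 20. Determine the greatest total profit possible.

17

2×J and 1×H: cost 14 ≤ 20, profit 2·6 + 1·5 = 17.
1×J and 2×H: cost 19 ≤ 20, profit 1·6 + 2·5 = 16.
Best is 17.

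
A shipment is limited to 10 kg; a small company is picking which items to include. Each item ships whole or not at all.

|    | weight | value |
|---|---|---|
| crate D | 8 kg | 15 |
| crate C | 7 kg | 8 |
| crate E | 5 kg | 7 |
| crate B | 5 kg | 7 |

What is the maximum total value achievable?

15

Allowing fractional choices, the relaxed optimum would be about 17.8, but items are indivisible.
crate C: weight 7 ≤ 10, value 8.
crate E + crate B: weight 5 + 5 = 10 ≤ 10, value 7 + 7 = 14.
crate D: weight 8 ≤ 10, value 15.
Best is crate D with total value 15.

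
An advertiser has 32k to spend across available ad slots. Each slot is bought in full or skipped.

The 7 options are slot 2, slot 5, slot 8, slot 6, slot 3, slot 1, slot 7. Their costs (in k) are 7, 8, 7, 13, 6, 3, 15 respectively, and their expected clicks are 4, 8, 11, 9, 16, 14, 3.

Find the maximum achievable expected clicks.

53

Allowing fractional choices, the relaxed optimum would be about 54.5, but ad slots are indivisible.
slot 2 + slot 5 + slot 8 + slot 3 + slot 1: cost 7 + 8 + 7 + 6 + 3 = 31 ≤ 32, expected clicks 4 + 8 + 11 + 16 + 14 = 53.
slot 5 + slot 8 + slot 3 + slot 1: cost 8 + 7 + 6 + 3 = 24 ≤ 32, expected clicks 8 + 11 + 16 + 14 = 49.
slot 8 + slot 6 + slot 3 + slot 1: cost 7 + 13 + 6 + 3 = 29 ≤ 32, expected clicks 11 + 9 + 16 + 14 = 50.
Best is slot 2, slot 5, slot 8, slot 3, and slot 1 with total expected clicks 53.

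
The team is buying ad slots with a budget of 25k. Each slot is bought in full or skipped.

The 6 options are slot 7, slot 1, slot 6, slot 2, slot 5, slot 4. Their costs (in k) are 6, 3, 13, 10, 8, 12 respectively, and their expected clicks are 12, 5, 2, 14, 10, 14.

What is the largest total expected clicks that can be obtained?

36

slot 7 + slot 2 + slot 5: cost 6 + 10 + 8 = 24 ≤ 25, expected clicks 12 + 14 + 10 = 36.
slot 1 + slot 2 + slot 4: cost 3 + 10 + 12 = 25 ≤ 25, expected clicks 5 + 14 + 14 = 33.
Best is slot 7, slot 2, and slot 5 with total expected clicks 36.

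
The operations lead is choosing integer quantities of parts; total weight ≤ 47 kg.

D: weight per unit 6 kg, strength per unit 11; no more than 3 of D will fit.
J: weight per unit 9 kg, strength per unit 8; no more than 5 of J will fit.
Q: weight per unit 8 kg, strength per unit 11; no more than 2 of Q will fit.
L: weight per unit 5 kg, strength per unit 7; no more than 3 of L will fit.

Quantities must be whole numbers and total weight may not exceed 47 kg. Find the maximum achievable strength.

69

Take 3×D, 2×Q, and 2×L: weight 44 ≤ 47, strength 3·11 + 2·11 + 2·7 = 69.
D has the best ratio (11/6) and is taken to its limit of 3; remaining capacity is filled optimally with the others.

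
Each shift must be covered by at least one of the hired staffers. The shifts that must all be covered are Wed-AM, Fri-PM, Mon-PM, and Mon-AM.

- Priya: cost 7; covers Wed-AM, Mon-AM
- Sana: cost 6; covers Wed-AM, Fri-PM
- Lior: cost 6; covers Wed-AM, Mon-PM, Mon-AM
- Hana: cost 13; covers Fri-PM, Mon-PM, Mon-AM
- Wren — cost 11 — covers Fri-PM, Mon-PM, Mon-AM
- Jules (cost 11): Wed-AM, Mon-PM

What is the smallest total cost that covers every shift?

12

Choose Sana and Lior: together they cover Wed-AM, Fri-PM, Mon-PM, Mon-AM — every shift.
Total cost: 6 + 6 = 12.
No cover costs less than 12.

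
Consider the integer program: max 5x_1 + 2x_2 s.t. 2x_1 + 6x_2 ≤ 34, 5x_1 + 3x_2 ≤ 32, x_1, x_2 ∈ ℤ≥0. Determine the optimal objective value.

30

Relaxing integrality, the LP optimum is 32.00 at (x_1,x_2) = (6.4, 0), which is not an integer point.
(x_1,x_2)=(6,0): 2·6+6·0=12≤34, 5·6+3·0=30≤32, objective 30.
(x_1,x_2)=(5,1): 2·5+6·1=16≤34, 5·5+3·1=28≤32, objective 27.
Maximum is 30 at (x_1,x_2)=(6,0).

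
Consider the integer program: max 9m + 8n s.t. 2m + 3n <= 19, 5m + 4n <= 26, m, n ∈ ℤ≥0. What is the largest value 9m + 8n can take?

The continuous relaxation peaks at (0.286, 6.14) with value 51.71; rounding to a feasible lattice point costs some objective.
(m,n)=(2,4): 2·2+3·4=16≤19, 5·2+4·4=26≤26, objective 50.
(m,n)=(1,5): 2·1+3·5=17≤19, 5·1+4·5=25≤26, objective 49.
(m,n)=(0,6): 2·0+3·6=18≤19, 5·0+4·6=24≤26, objective 48.
The best lattice point is (2,4), giving 50.

50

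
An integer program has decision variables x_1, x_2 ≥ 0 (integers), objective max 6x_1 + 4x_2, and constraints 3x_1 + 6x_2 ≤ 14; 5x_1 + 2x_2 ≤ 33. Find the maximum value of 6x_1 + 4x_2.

Relaxing integrality, the LP optimum is 28.00 at (x_1,x_2) = (4.67, 0), which is not an integer point.
(x_1,x_2)=(4,0): 3·4+6·0=12≤14, 5·4+2·0=20≤33, objective 24.
(x_1,x_2)=(3,0): 3·3+6·0=9≤14, 5·3+2·0=15≤33, objective 18.
No feasible integer point exceeds 24.

24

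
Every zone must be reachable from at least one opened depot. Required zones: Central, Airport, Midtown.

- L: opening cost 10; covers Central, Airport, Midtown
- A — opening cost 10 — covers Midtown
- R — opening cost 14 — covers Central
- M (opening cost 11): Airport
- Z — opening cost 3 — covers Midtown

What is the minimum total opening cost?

10

This is an integer covering problem.
The greedy cost-per-new-zone heuristic would pick Z and L for 13, but a cheaper cover exists.
L alone covers Central, Airport, Midtown — every zone.
Total opening cost: 10.
No cover costs less than 10.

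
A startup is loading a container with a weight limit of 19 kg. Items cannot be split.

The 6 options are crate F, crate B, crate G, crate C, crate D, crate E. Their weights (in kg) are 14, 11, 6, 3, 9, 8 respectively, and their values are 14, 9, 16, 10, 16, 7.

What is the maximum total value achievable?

Allowing fractional choices, the relaxed optimum would be about 43.0, but items are indivisible.
crate G + crate C + crate E: weight 6 + 3 + 8 = 17 ≤ 19, value 16 + 10 + 7 = 33.
crate G + crate C + crate D: weight 6 + 3 + 9 = 18 ≤ 19, value 16 + 10 + 16 = 42.
Best is crate G, crate C, and crate D with total value 42.

42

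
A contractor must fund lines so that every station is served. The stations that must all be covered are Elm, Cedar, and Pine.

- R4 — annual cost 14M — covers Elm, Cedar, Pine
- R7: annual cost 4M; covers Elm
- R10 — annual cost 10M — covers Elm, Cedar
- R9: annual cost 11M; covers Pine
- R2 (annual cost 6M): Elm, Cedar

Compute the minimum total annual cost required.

The greedy cost-per-new-station heuristic would pick R2 and R9 for 17, but a cheaper cover exists.
R4 alone covers Elm, Cedar, Pine — every station.
Total annual cost: 14.
No cover costs less than 14.

14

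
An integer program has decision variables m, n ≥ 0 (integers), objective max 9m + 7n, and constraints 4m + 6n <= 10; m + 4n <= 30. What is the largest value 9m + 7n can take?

18

The continuous relaxation peaks at (2.5, 0) with value 22.50; rounding to a feasible lattice point costs some objective.
(m,n)=(2,0): 4·2+6·0=8≤10, 1·2+4·0=2≤30, objective 18.
(m,n)=(1,1): 4·1+6·1=10≤10, 1·1+4·1=5≤30, objective 16.
(m,n)=(1,0): 4·1+6·0=4≤10, 1·1+4·0=1≤30, objective 9.
No feasible integer point exceeds 18.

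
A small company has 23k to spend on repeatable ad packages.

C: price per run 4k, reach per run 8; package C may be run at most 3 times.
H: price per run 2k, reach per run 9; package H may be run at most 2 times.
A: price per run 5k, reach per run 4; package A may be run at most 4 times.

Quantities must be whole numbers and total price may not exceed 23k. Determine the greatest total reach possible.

46

Take 3×C, 2×H, and 1×A: price 21 ≤ 23, reach 3·8 + 2·9 + 1·4 = 46.
H has the best ratio (9/2) and is taken to its limit of 2; remaining capacity is filled optimally with the others.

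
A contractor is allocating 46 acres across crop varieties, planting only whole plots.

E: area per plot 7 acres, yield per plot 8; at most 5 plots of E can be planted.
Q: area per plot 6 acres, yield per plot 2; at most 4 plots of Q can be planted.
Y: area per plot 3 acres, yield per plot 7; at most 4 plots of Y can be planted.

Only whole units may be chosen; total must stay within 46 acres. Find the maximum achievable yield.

62

4×E, 1×Q, and 4×Y: area 46 ≤ 46, yield 4·8 + 1·2 + 4·7 = 62.
5×E and 3×Y: area 44 ≤ 46, yield 5·8 + 3·7 = 61.
Best is 62.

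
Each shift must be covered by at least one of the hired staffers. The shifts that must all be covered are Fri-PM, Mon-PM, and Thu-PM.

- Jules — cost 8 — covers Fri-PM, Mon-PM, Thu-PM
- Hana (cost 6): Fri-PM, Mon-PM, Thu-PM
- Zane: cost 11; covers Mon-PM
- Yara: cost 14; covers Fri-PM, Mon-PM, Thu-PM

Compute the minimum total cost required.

Hana alone covers Fri-PM, Mon-PM, Thu-PM — every shift.
Total cost: 6.
No cover costs less than 6.

6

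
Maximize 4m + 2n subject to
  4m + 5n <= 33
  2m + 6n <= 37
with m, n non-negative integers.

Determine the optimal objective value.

Relaxing integrality, the LP optimum is 33.00 at (m,n) = (8.25, 0), which is not an integer point.
(m,n)=(8,0): 4·8+5·0=32≤33, 2·8+6·0=16≤37, objective 32.
(m,n)=(7,1): 4·7+5·1=33≤33, 2·7+6·1=20≤37, objective 30.
No feasible integer point exceeds 32.

32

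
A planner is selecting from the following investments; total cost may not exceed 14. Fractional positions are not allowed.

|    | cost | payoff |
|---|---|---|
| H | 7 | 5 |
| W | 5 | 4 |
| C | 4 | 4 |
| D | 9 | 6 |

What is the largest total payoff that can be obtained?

W + D: cost 5 + 9 = 14 ≤ 14, payoff 4 + 6 = 10.
C + D: cost 4 + 9 = 13 ≤ 14, payoff 4 + 6 = 10.
The maximum payoff is 10; one optimal choice is C and D.

10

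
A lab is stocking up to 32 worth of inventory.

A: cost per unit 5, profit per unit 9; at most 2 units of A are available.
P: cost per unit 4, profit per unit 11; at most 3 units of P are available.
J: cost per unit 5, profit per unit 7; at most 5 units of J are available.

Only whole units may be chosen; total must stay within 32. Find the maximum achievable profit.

Take 2×A, 3×P, and 2×J: cost 32 ≤ 32, profit 2·9 + 3·11 + 2·7 = 65.
P has the best ratio (11/4) and is taken to its limit of 3; remaining capacity is filled optimally with the others.

65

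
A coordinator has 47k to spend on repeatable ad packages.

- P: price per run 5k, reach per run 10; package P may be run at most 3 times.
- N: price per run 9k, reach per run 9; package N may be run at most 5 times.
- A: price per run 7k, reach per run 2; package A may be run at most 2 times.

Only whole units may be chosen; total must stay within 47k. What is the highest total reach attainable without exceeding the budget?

57

This is a bounded integer knapsack.
Take 3×P and 3×N: price 42 ≤ 47, reach 3·10 + 3·9 = 57.
P has the best ratio (10/5) and is taken to its limit of 3; remaining capacity is filled optimally with the others.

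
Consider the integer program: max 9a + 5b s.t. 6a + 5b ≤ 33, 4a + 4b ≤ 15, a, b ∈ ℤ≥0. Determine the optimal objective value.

27

(a,b)=(3,0): 6·3+5·0=18≤33, 4·3+4·0=12≤15, objective 27.
(a,b)=(2,1): 6·2+5·1=17≤33, 4·2+4·1=12≤15, objective 23.
The best lattice point is (3,0), giving 27.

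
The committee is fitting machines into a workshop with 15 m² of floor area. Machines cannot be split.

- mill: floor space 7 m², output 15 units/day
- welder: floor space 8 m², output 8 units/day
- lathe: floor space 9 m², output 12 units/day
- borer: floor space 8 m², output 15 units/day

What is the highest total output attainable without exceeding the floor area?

mill + welder: floor space 7 + 8 = 15 ≤ 15, output 15 + 8 = 23.
mill: floor space 7 ≤ 15, output 15.
mill + borer: floor space 7 + 8 = 15 ≤ 15, output 15 + 15 = 30.
Best is mill and borer with total output 30.

30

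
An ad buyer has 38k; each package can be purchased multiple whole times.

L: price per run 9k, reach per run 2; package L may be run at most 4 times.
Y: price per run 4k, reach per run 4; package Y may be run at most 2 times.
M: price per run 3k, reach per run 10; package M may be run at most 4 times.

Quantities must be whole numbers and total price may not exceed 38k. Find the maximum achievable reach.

52

M has the best ratio (10/3); taking only M gives at most 4×10 = 40 (stopped by the supply cap of 4).
Mixing does better — 2×L, 2×Y, and 4×M: price 38 ≤ 38, reach 2·2 + 2·4 + 4·10 = 52.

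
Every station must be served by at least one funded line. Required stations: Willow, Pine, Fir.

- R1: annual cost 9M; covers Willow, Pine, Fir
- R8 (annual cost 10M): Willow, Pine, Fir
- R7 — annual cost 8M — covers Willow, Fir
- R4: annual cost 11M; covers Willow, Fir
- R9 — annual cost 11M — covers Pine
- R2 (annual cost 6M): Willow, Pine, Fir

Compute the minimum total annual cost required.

R2 alone covers Willow, Pine, Fir — every station.
Total annual cost: 6.
No cover costs less than 6.

6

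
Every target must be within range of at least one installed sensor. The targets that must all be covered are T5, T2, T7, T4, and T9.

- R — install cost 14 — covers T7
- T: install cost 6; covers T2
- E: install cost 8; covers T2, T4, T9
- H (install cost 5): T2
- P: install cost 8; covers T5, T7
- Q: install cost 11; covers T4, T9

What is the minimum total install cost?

This is a weighted set-cover instance.
Choose E and P: together they cover T5, T2, T7, T4, T9 — every target.
Total install cost: 8 + 8 = 16.
No cover costs less than 16.

16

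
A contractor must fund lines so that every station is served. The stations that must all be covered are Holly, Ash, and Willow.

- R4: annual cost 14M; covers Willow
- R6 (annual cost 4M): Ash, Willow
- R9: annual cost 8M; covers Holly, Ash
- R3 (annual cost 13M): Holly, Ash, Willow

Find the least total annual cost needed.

Choose R6 and R9: together they cover Holly, Ash, Willow — every station.
Total annual cost: 4 + 8 = 12.
No cover costs less than 12.

12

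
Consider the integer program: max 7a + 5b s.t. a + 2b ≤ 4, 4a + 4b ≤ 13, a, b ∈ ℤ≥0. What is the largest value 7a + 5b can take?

21

(a,b)=(3,0) is feasible, giving 21.
(a,b)=(2,1) is feasible, giving 19.
(a,b)=(2,0) is feasible, giving 14.
No feasible integer point exceeds 21.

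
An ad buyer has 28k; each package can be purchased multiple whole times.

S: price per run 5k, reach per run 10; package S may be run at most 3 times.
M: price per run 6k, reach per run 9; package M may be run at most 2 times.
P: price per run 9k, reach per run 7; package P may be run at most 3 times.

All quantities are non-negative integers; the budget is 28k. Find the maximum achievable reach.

3×S and 2×M: price 27 ≤ 28, reach 3·10 + 2·9 = 48.
3×S and 1×M: price 21 ≤ 28, reach 3·10 + 1·9 = 39.
Best is 48.

48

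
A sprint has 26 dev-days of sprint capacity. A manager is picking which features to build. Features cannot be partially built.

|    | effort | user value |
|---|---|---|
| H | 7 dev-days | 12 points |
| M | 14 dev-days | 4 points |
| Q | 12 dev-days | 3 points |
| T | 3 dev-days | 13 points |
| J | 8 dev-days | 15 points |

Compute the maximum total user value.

This is an integer program with binary decision variables.
Allowing fractional choices, the relaxed optimum would be about 42.3, but features are indivisible.
M + T + J: effort 14 + 3 + 8 = 25 ≤ 26, user value 4 + 13 + 15 = 32.
H + T + J: effort 7 + 3 + 8 = 18 ≤ 26, user value 12 + 13 + 15 = 40.
Best is H, T, and J with total user value 40.

40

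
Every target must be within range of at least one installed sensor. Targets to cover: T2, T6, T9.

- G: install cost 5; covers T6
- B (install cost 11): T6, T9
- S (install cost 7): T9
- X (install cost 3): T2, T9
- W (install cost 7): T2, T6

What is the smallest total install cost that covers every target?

8

This is an integer covering problem.
Choose G and X: together they cover T2, T6, T9 — every target.
Total install cost: 5 + 3 = 8.
No cover costs less than 8.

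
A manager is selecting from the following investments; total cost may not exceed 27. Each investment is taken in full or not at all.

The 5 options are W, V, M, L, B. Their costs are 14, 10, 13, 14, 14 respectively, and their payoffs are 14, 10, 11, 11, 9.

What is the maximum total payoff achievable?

Allowing fractional choices, the relaxed optimum would be about 26.5, but investments are indivisible.
M + L: cost 13 + 14 = 27 ≤ 27, payoff 11 + 11 = 22.
W + V: cost 14 + 10 = 24 ≤ 27, payoff 14 + 10 = 24.
W + M: cost 14 + 13 = 27 ≤ 27, payoff 14 + 11 = 25.
Best is W and M with total payoff 25.

25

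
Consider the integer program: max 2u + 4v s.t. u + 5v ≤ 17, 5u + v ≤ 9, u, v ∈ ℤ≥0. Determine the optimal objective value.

Relaxing integrality, the LP optimum is 15.00 at (u,v) = (1.17, 3.17), which is not an integer point.
(u,v)=(1,3) is feasible, giving 14.
(u,v)=(0,3) is feasible, giving 12.
(u,v)=(1,2) is feasible, giving 10.
(u,v)=(0,2) is feasible, giving 8.
Maximum is 14 at (u,v)=(1,3).

14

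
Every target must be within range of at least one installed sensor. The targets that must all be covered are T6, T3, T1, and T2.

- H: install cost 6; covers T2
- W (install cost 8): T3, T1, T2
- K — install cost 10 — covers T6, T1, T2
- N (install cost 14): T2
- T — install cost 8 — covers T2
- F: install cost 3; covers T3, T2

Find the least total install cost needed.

13

This is an integer covering problem.
Choose K and F: together they cover T6, T3, T1, T2 — every target.
Total install cost: 10 + 3 = 13.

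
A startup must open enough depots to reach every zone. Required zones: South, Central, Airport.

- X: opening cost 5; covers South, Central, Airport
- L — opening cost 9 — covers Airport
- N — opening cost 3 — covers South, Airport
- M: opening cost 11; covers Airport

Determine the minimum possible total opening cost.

This is a weighted set-cover instance.
The greedy cost-per-new-zone heuristic would pick N and X for 8, but a cheaper cover exists.
X alone covers South, Central, Airport — every zone.
Total opening cost: 5.
No cover costs less than 5.

5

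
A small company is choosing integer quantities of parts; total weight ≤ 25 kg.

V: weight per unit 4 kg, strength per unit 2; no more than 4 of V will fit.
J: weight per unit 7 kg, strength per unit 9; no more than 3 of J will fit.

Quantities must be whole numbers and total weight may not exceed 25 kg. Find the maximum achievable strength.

29

This is a bounded integer knapsack.
1×V and 3×J: weight 25 ≤ 25, strength 1·2 + 3·9 = 29.
3×J: weight 21 ≤ 25, strength 3·9 = 27.
Best is 29.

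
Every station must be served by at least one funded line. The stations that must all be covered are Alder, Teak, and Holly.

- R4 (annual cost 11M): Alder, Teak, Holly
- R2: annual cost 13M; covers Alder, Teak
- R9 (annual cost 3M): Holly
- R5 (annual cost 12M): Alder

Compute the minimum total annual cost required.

11

The greedy cost-per-new-station heuristic would pick R9 and R4 for 14, but a cheaper cover exists.
R4 alone covers Alder, Teak, Holly — every station.
Total annual cost: 11.
No cover costs less than 11.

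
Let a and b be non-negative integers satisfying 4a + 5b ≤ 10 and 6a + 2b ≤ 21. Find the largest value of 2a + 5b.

(a,b)=(0,2): 4·0+5·2=10≤10, 6·0+2·2=4≤21, objective 10.
(a,b)=(1,1): 4·1+5·1=9≤10, 6·1+2·1=8≤21, objective 7.
The best lattice point is (0,2), giving 10.

10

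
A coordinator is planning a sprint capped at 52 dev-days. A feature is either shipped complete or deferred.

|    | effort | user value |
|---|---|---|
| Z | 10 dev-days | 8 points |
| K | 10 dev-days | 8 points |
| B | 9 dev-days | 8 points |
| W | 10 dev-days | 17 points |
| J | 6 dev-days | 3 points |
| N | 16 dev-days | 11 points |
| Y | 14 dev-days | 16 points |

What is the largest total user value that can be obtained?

52

Allowing fractional choices, the relaxed optimum would be about 56.2, but features are indivisible.
B + W + N + Y: effort 9 + 10 + 16 + 14 = 49 ≤ 52, user value 8 + 17 + 11 + 16 = 52.
K + B + W + J + Y: effort 10 + 9 + 10 + 6 + 14 = 49 ≤ 52, user value 8 + 8 + 17 + 3 + 16 = 52.
Z + B + W + J + Y: effort 10 + 9 + 10 + 6 + 14 = 49 ≤ 52, user value 8 + 8 + 17 + 3 + 16 = 52.
The maximum user value is 52; one optimal choice is Z, B, W, J, and Y.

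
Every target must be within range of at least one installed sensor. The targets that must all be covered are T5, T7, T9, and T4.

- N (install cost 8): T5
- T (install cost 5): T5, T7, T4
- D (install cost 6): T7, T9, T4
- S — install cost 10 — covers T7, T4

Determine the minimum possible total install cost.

Choose T and D: together they cover T5, T7, T9, T4 — every target.
Total install cost: 5 + 6 = 11.
No cover costs less than 11.

11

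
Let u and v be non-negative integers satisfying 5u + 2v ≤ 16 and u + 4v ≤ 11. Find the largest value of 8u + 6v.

(u,v)=(2,2): 5·2+2·2=14≤16, 1·2+4·2=10≤11, objective 28.
(u,v)=(2,1): 5·2+2·1=12≤16, 1·2+4·1=6≤11, objective 22.
(u,v)=(1,2): 5·1+2·2=9≤16, 1·1+4·2=9≤11, objective 20.
No feasible integer point exceeds 28.

28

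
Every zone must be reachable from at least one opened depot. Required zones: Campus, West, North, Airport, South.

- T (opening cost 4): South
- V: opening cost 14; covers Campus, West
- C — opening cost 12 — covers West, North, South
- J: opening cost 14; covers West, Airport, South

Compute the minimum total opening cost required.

40

This is a weighted set-cover instance.
Choose V, C, and J: together they cover Campus, West, North, Airport, South — every zone.
Total opening cost: 14 + 12 + 14 = 40.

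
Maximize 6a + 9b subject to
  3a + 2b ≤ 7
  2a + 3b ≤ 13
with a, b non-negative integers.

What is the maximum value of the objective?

27

(a,b)=(0,3): 3·0+2·3=6≤7, 2·0+3·3=9≤13, objective 27.
(a,b)=(1,2): 3·1+2·2=7≤7, 2·1+3·2=8≤13, objective 24.
No feasible integer point exceeds 27.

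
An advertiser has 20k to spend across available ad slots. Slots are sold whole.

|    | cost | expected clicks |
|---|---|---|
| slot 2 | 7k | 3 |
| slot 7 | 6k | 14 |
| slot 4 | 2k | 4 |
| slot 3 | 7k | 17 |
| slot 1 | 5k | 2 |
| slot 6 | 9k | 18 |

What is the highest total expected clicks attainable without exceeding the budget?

Allowing fractional choices, the relaxed optimum would be about 45.0, but ad slots are indivisible.
slot 4 + slot 3 + slot 6: cost 2 + 7 + 9 = 18 ≤ 20, expected clicks 4 + 17 + 18 = 39.
slot 7 + slot 4 + slot 6: cost 6 + 2 + 9 = 17 ≤ 20, expected clicks 14 + 4 + 18 = 36.
slot 7 + slot 4 + slot 3 + slot 1: cost 6 + 2 + 7 + 5 = 20 ≤ 20, expected clicks 14 + 4 + 17 + 2 = 37.
Best is slot 4, slot 3, and slot 6 with total expected clicks 39.

39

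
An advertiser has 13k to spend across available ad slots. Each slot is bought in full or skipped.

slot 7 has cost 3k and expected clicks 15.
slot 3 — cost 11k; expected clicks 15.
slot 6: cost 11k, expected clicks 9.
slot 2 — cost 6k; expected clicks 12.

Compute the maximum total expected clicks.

27

This is a 0-1 knapsack instance.
Allowing fractional choices, the relaxed optimum would be about 32.5, but ad slots are indivisible.
slot 7 + slot 2: cost 3 + 6 = 9 ≤ 13, expected clicks 15 + 12 = 27.
slot 7: cost 3 ≤ 13, expected clicks 15.
Best is slot 7 and slot 2 with total expected clicks 27.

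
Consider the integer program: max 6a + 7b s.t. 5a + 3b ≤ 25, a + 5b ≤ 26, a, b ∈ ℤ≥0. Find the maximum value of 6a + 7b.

41

(a,b)=(1,5) is feasible, giving 41.
(a,b)=(2,4) is feasible, giving 40.
The best lattice point is (1,5), giving 41.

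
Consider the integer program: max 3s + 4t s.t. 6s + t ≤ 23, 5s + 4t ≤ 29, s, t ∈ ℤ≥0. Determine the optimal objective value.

28

(s,t)=(0,7): 6·0+1·7=7≤23, 5·0+4·7=28≤29, objective 28.
(s,t)=(1,6): 6·1+1·6=12≤23, 5·1+4·6=29≤29, objective 27.
Maximum is 28 at (s,t)=(0,7).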